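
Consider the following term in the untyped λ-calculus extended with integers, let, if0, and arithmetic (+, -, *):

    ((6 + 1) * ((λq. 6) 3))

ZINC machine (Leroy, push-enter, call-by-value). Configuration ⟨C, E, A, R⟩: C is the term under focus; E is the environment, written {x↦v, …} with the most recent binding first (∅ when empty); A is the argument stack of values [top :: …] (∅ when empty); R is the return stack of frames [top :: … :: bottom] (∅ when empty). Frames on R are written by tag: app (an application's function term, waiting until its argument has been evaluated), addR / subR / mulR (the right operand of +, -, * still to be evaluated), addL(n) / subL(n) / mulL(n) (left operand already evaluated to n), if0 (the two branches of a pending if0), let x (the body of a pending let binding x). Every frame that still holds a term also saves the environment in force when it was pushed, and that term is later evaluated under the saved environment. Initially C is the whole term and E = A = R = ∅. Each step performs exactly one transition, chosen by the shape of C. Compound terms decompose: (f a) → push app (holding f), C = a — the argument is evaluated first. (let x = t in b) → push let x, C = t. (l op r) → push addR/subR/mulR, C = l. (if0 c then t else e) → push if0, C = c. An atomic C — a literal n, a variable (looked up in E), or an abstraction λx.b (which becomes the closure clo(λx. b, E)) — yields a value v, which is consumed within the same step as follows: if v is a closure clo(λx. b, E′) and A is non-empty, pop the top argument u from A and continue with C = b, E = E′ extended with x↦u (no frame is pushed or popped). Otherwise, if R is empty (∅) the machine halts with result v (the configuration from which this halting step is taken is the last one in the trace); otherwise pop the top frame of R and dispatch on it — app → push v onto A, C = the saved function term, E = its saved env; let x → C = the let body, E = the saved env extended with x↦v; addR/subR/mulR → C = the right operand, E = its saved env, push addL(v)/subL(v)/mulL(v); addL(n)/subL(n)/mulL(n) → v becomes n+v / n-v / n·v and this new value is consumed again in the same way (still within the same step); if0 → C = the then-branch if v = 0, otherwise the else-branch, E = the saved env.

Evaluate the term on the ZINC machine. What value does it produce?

[0] ⟨C=((6 + 1) * ((λq. 6) 3)); E=∅; A=∅; R=∅⟩
[1] ⟨C=(6 + 1); E=∅; A=∅; R=[mulR]⟩
[2] ⟨C=6; E=∅; A=∅; R=[addR :: mulR]⟩
[3] ⟨C=1; E=∅; A=∅; R=[addL(6) :: mulR]⟩
[4] ⟨C=((λq. 6) 3); E=∅; A=∅; R=[mulL(7)]⟩
[5] ⟨C=3; E=∅; A=∅; R=[app :: mulL(7)]⟩
[6] ⟨C=(λq. 6); E=∅; A=[3]; R=[mulL(7)]⟩
[7] ⟨C=6; E={q↦3}; A=∅; R=[mulL(7)]⟩
→ final value 42

Answer: 42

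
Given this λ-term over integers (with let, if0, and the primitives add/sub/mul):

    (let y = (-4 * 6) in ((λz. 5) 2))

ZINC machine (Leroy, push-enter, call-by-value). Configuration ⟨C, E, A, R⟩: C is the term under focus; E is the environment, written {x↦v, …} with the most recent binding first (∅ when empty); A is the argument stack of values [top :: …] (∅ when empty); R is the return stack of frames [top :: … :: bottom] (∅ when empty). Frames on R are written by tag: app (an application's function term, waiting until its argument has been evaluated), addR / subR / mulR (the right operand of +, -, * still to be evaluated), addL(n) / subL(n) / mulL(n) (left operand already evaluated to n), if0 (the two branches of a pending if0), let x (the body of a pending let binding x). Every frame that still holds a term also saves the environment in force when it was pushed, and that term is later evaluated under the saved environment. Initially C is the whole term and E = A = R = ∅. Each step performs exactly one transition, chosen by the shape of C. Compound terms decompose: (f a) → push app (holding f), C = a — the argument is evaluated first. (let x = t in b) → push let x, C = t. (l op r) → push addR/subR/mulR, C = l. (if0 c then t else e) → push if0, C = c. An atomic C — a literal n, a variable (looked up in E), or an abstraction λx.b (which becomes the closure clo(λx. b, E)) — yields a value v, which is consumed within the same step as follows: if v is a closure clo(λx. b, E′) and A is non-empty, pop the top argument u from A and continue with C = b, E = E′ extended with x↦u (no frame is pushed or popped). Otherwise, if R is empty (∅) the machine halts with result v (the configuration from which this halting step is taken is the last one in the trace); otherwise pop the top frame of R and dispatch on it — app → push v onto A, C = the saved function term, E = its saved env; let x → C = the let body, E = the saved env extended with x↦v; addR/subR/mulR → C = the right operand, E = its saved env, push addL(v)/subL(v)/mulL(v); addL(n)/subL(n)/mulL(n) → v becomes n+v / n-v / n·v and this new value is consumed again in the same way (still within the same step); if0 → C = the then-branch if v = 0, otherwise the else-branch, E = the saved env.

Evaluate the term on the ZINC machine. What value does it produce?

[0] ⟨C=(let y = (-4 * 6) in ((λz. 5) 2)); E=∅; A=∅; R=∅⟩
[1] ⟨C=(-4 * 6); E=∅; A=∅; R=[let y]⟩
[2] ⟨C=-4; E=∅; A=∅; R=[mulR :: let y]⟩
[3] ⟨C=6; E=∅; A=∅; R=[mulL(-4) :: let y]⟩
[4] ⟨C=((λz. 5) 2); E={y↦-24}; A=∅; R=∅⟩
[5] ⟨C=2; E={y↦-24}; A=∅; R=[app]⟩
[6] ⟨C=(λz. 5); E={y↦-24}; A=[2]; R=∅⟩
[7] ⟨C=5; E={z↦2, y↦-24}; A=∅; R=∅⟩
→ final value 5

Answer: 5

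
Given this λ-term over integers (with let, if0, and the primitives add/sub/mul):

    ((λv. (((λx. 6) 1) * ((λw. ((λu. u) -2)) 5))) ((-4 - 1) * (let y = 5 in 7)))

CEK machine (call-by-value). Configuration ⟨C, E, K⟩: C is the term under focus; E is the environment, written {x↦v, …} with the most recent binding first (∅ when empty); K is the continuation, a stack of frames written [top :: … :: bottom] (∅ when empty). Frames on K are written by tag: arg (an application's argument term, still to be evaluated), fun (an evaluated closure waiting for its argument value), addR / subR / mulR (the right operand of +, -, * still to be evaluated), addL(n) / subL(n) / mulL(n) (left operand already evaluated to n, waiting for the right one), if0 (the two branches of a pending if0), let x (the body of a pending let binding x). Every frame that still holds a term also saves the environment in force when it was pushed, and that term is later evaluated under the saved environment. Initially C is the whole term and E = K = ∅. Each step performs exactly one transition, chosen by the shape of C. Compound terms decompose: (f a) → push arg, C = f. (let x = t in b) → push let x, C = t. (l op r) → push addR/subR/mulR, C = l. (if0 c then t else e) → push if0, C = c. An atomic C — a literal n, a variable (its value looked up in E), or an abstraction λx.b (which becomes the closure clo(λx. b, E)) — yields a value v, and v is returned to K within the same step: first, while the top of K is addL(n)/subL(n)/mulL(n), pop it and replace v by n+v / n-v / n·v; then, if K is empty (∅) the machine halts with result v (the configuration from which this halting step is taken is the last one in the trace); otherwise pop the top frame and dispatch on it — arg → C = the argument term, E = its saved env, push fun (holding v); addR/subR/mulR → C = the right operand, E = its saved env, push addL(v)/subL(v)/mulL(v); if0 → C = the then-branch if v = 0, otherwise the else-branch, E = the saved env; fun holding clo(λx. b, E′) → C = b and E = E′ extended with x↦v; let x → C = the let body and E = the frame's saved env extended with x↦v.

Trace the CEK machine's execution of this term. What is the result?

0. [C=((λv. (((λx. 6) 1) * ((λw. ((λu. u) -2)) 5))) ((-4 - 1) * (let y = 5 in 7))) | E=∅ | K=∅]
1. [C=(λv. (((λx. 6) 1) * ((λw. ((λu. u) -2)) 5))) | E=∅ | K=[arg]]
2. [C=((-4 - 1) * (let y = 5 in 7)) | E=∅ | K=[fun]]
3. [C=(-4 - 1) | E=∅ | K=[mulR :: fun]]
4. [C=-4 | E=∅ | K=[subR :: mulR :: fun]]
5. [C=1 | E=∅ | K=[subL(-4) :: mulR :: fun]]
6. [C=(let y = 5 in 7) | E=∅ | K=[mulL(-5) :: fun]]
7. [C=5 | E=∅ | K=[let y :: mulL(-5) :: fun]]
8. [C=7 | E={y↦5} | K=[mulL(-5) :: fun]]
9. [C=(((λx. 6) 1) * ((λw. ((λu. u) -2)) 5)) | E={v↦-35} | K=∅]
10. [C=((λx. 6) 1) | E={v↦-35} | K=[mulR]]
11. [C=(λx. 6) | E={v↦-35} | K=[arg :: mulR]]
12. [C=1 | E={v↦-35} | K=[fun :: mulR]]
13. [C=6 | E={x↦1, v↦-35} | K=[mulR]]
14. [C=((λw. ((λu. u) -2)) 5) | E={v↦-35} | K=[mulL(6)]]
15. [C=(λw. ((λu. u) -2)) | E={v↦-35} | K=[arg :: mulL(6)]]
16. [C=5 | E={v↦-35} | K=[fun :: mulL(6)]]
17. [C=((λu. u) -2) | E={w↦5, v↦-35} | K=[mulL(6)]]
18. [C=(λu. u) | E={w↦5, v↦-35} | K=[arg :: mulL(6)]]
19. [C=-2 | E={w↦5, v↦-35} | K=[fun :: mulL(6)]]
20. [C=u | E={u↦-2, w↦5, v↦-35} | K=[mulL(6)]]
→ final value -12

Answer: -12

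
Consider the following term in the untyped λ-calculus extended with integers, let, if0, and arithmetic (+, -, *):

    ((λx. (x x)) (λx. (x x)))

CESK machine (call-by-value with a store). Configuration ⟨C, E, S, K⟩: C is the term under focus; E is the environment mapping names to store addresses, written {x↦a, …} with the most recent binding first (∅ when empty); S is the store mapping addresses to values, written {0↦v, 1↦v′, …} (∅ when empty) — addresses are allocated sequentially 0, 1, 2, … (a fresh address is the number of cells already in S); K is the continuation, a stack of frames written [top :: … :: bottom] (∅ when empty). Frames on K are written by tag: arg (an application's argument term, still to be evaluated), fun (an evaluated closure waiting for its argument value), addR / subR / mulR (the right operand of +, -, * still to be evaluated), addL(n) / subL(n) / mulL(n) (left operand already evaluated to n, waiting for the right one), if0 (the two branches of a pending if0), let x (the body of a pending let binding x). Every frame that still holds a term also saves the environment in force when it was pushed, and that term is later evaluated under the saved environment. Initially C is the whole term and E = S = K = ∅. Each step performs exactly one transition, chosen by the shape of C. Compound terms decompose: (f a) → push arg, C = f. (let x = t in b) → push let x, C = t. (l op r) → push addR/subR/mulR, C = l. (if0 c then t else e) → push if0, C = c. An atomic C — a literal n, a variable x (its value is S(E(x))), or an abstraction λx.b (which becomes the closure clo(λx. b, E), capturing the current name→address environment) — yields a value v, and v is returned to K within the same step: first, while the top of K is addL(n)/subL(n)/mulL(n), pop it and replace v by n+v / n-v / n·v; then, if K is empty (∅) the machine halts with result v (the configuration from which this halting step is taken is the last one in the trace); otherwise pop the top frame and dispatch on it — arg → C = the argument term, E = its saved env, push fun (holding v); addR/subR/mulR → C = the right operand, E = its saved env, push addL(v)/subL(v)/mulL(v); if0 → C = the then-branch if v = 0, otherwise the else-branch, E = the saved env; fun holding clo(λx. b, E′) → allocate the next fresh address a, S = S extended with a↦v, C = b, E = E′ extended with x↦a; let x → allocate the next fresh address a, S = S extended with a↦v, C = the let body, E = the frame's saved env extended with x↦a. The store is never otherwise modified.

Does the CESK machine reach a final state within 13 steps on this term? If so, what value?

Answer: DIVERGES (no final state within 13 steps)

Machine steps:
t=0: [C=((λx. (x x)) (λx. (x x))) | E=∅ | S=∅ | K=∅]
t=1: [C=(λx. (x x)) | E=∅ | S=∅ | K=[arg]]
t=2: [C=(λx. (x x)) | E=∅ | S=∅ | K=[fun]]
t=3: [C=(x x) | E={x↦0} | S={0↦clo(λx. (x x), ∅)} | K=∅]
t=4: [C=x | E={x↦0} | S={0↦clo(λx. (x x), ∅)} | K=[arg]]
t=5: [C=x | E={x↦0} | S={0↦clo(λx. (x x), ∅)} | K=[fun]]
t=6: [C=(x x) | E={x↦1} | S={0↦clo(λx. (x x), ∅), 1↦clo(λx. (x x), ∅)} | K=∅]
t=7: [C=x | E={x↦1} | S={0↦clo(λx. (x x), ∅), 1↦clo(λx. (x x), ∅)} | K=[arg]]
t=8: [C=x | E={x↦1} | S={0↦clo(λx. (x x), ∅), 1↦clo(λx. (x x), ∅)} | K=[fun]]
t=9: [C=(x x) | E={x↦2} | S={0↦clo(λx. (x x), ∅), 1↦clo(λx. (x x), ∅), 2↦clo(λx. (x x), ∅)} | K=∅]
t=10: [C=x | E={x↦2} | S={0↦clo(λx. (x x), ∅), 1↦clo(λx. (x x), ∅), 2↦clo(λx. (x x), ∅)} | K=[arg]]
t=11: [C=x | E={x↦2} | S={0↦clo(λx. (x x), ∅), 1↦clo(λx. (x x), ∅), 2↦clo(λx. (x x), ∅)} | K=[fun]]
t=12: [C=(x x) | E={x↦3} | S={0↦clo(λx. (x x), ∅), 1↦clo(λx. (x x), ∅), 2↦clo(λx. (x x), ∅), 3↦clo(λx. (x x), ∅)} | K=∅]
t=13: [C=x | E={x↦3} | S={0↦clo(λx. (x x), ∅), 1↦clo(λx. (x x), ∅), 2↦clo(λx. (x x), ∅), 3↦clo(λx. (x x), ∅)} | K=[arg]]
→ 13 transitions taken and the configuration is still not final: no result within 13 steps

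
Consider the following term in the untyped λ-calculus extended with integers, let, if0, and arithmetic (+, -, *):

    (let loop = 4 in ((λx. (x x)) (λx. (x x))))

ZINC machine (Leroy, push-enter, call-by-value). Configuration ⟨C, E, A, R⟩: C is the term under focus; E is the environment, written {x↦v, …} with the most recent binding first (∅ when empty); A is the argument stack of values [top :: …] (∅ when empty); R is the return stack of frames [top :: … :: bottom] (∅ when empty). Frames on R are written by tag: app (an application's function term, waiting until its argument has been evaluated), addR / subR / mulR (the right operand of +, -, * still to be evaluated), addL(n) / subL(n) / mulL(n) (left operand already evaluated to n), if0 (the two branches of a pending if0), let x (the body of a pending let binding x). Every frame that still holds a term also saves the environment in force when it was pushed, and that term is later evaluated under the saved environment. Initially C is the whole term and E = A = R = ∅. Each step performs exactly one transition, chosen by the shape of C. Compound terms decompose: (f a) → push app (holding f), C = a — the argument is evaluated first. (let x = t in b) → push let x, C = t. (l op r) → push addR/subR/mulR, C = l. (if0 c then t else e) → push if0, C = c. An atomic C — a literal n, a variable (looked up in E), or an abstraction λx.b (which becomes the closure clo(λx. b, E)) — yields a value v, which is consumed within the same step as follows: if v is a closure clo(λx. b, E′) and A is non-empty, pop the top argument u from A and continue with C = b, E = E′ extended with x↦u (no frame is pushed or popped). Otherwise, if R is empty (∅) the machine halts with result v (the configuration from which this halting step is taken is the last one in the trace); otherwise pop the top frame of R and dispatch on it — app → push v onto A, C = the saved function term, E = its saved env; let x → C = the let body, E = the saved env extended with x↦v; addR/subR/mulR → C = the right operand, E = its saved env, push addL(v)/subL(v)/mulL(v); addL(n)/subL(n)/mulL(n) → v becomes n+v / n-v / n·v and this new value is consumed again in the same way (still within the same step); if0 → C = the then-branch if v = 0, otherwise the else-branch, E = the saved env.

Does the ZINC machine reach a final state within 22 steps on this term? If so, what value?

[0] ⟨C=(let loop = 4 in ((λx. (x x)) (λx. (x x)))); E=∅; A=∅; R=∅⟩
[1] ⟨C=4; E=∅; A=∅; R=[let loop]⟩
[2] ⟨C=((λx. (x x)) (λx. (x x))); E={loop↦4}; A=∅; R=∅⟩
[3] ⟨C=(λx. (x x)); E={loop↦4}; A=∅; R=[app]⟩
[4] ⟨C=(λx. (x x)); E={loop↦4}; A=[clo(λx. (x x), {loop↦4})]; R=∅⟩
[5] ⟨C=(x x); E={x↦clo(λx. (x x), {loop↦4}), loop↦4}; A=∅; R=∅⟩
[6] ⟨C=x; E={x↦clo(λx. (x x), {loop↦4}), loop↦4}; A=∅; R=[app]⟩
[7] ⟨C=x; E={x↦clo(λx. (x x), {loop↦4}), loop↦4}; A=[clo(λx. (x x), {loop↦4})]; R=∅⟩
… configuration repeats with period 3 (steps 5–7 recur indefinitely) …

Answer: DIVERGES (no final state within 22 steps)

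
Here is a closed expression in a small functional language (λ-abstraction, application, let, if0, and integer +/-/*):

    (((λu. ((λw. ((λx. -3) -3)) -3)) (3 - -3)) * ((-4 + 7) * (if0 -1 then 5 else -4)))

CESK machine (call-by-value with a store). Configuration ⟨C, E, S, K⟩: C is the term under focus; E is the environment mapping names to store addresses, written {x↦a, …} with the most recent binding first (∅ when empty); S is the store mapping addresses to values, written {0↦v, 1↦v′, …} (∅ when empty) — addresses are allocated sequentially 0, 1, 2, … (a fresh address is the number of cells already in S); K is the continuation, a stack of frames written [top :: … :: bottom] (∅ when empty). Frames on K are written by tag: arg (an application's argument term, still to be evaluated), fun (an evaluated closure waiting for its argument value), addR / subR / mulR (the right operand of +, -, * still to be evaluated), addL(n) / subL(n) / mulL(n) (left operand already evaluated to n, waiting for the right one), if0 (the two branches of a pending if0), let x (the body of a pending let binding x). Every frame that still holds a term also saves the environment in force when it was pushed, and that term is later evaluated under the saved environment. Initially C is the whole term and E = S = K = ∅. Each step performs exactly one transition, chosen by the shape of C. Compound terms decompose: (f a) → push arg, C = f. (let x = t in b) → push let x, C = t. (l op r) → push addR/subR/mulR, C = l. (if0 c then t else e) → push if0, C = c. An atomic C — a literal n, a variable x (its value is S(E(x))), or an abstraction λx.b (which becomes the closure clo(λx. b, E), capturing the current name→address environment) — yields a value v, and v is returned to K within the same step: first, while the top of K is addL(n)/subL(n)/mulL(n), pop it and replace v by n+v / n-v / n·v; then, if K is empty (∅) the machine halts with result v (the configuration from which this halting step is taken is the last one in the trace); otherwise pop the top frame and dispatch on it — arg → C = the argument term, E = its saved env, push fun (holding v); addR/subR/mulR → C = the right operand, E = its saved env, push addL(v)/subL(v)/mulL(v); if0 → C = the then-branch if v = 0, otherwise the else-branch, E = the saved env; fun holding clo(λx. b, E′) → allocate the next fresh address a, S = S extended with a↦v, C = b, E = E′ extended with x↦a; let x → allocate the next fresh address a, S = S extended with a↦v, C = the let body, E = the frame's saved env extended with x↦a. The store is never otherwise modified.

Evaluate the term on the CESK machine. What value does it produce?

Answer: 36

Execution trace:
step 0: <C=(((λu. ((λw. ((λx. -3) -3)) -3)) (3 - -3)) * ((-4 + 7) * (if0 -1 then 5 else -4))), E=∅, S=∅, K=∅>
step 1: <C=((λu. ((λw. ((λx. -3) -3)) -3)) (3 - -3)), E=∅, S=∅, K=[mulR]>
step 2: <C=(λu. ((λw. ((λx. -3) -3)) -3)), E=∅, S=∅, K=[arg :: mulR]>
step 3: <C=(3 - -3), E=∅, S=∅, K=[fun :: mulR]>
step 4: <C=3, E=∅, S=∅, K=[subR :: fun :: mulR]>
step 5: <C=-3, E=∅, S=∅, K=[subL(3) :: fun :: mulR]>
step 6: <C=((λw. ((λx. -3) -3)) -3), E={u↦0}, S={0↦6}, K=[mulR]>
step 7: <C=(λw. ((λx. -3) -3)), E={u↦0}, S={0↦6}, K=[arg :: mulR]>
step 8: <C=-3, E={u↦0}, S={0↦6}, K=[fun :: mulR]>
step 9: <C=((λx. -3) -3), E={w↦1, u↦0}, S={0↦6, 1↦-3}, K=[mulR]>
step 10: <C=(λx. -3), E={w↦1, u↦0}, S={0↦6, 1↦-3}, K=[arg :: mulR]>
step 11: <C=-3, E={w↦1, u↦0}, S={0↦6, 1↦-3}, K=[fun :: mulR]>
step 12: <C=-3, E={x↦2, w↦1, u↦0}, S={0↦6, 1↦-3, 2↦-3}, K=[mulR]>
step 13: <C=((-4 + 7) * (if0 -1 then 5 else -4)), E=∅, S={0↦6, 1↦-3, 2↦-3}, K=[mulL(-3)]>
step 14: <C=(-4 + 7), E=∅, S={0↦6, 1↦-3, 2↦-3}, K=[mulR :: mulL(-3)]>
step 15: <C=-4, E=∅, S={0↦6, 1↦-3, 2↦-3}, K=[addR :: mulR :: mulL(-3)]>
step 16: <C=7, E=∅, S={0↦6, 1↦-3, 2↦-3}, K=[addL(-4) :: mulR :: mulL(-3)]>
step 17: <C=(if0 -1 then 5 else -4), E=∅, S={0↦6, 1↦-3, 2↦-3}, K=[mulL(3) :: mulL(-3)]>
step 18: <C=-1, E=∅, S={0↦6, 1↦-3, 2↦-3}, K=[if0 :: mulL(3) :: mulL(-3)]>
step 19: <C=-4, E=∅, S={0↦6, 1↦-3, 2↦-3}, K=[mulL(3) :: mulL(-3)]>
→ final value 36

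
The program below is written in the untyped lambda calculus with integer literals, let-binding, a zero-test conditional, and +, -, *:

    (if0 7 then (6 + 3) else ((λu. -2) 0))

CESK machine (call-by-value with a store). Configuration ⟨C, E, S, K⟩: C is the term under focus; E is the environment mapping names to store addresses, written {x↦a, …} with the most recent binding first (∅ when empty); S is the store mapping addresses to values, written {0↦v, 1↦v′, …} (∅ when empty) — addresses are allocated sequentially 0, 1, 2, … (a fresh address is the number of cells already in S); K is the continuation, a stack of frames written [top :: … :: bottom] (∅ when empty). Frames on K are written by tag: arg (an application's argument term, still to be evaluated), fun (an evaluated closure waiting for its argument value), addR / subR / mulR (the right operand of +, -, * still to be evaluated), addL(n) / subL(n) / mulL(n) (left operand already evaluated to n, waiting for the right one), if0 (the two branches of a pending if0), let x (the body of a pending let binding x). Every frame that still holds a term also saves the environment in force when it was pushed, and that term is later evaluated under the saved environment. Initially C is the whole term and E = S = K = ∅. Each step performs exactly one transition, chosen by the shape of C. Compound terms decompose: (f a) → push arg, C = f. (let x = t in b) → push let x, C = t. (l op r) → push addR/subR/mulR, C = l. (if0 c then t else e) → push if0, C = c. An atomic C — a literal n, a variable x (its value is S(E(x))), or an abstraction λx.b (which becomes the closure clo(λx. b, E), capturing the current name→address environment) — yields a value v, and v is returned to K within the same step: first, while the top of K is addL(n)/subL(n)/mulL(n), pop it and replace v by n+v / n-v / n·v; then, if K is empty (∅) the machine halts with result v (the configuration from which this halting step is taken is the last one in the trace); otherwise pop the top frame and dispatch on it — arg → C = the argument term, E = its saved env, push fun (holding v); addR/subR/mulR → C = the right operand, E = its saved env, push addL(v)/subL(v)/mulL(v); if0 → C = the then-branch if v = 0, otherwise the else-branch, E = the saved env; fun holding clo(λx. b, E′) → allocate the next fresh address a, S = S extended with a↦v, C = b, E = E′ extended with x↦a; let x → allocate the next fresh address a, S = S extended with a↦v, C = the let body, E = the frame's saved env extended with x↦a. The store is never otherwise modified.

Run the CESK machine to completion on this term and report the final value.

Answer: -2

Derivation:
[0] ⟨C=(if0 7 then (6 + 3) else ((λu. -2) 0)); E=∅; S=∅; K=∅⟩
[1] ⟨C=7; E=∅; S=∅; K=[if0]⟩
[2] ⟨C=((λu. -2) 0); E=∅; S=∅; K=∅⟩
[3] ⟨C=(λu. -2); E=∅; S=∅; K=[arg]⟩
[4] ⟨C=0; E=∅; S=∅; K=[fun]⟩
[5] ⟨C=-2; E={u↦0}; S={0↦0}; K=∅⟩
→ final value -2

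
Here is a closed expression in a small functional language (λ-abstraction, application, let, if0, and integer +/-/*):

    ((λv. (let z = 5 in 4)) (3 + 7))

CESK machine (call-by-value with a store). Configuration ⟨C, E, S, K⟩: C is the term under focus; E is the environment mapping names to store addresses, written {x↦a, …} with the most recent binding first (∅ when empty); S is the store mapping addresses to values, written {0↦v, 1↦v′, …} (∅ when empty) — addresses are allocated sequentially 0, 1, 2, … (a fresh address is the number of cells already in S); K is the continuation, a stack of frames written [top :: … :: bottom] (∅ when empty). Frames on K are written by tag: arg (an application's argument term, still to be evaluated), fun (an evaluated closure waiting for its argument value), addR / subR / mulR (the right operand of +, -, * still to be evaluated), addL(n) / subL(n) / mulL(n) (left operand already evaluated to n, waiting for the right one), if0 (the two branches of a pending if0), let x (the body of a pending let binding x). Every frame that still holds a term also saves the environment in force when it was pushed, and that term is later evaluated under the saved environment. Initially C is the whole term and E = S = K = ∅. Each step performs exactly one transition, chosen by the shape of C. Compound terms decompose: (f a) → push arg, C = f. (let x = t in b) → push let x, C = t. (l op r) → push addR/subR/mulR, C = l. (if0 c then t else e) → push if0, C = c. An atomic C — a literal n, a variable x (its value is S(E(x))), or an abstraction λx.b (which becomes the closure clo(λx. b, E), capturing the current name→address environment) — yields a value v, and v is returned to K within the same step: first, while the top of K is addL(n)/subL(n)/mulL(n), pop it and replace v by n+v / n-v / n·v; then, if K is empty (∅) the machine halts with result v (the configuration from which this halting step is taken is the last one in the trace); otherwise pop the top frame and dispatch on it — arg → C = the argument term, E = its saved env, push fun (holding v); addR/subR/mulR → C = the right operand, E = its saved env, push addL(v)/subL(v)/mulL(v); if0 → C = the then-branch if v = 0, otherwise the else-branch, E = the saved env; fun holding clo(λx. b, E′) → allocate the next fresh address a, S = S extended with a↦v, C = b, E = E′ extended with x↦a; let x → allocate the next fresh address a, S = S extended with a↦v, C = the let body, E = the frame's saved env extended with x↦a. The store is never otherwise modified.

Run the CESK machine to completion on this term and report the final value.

t=0: <C=((λv. (let z = 5 in 4)) (3 + 7)), E=∅, S=∅, K=∅>
t=1: <C=(λv. (let z = 5 in 4)), E=∅, S=∅, K=[arg]>
t=2: <C=(3 + 7), E=∅, S=∅, K=[fun]>
t=3: <C=3, E=∅, S=∅, K=[addR :: fun]>
t=4: <C=7, E=∅, S=∅, K=[addL(3) :: fun]>
t=5: <C=(let z = 5 in 4), E={v↦0}, S={0↦10}, K=∅>
t=6: <C=5, E={v↦0}, S={0↦10}, K=[let z]>
t=7: <C=4, E={z↦1, v↦0}, S={0↦10, 1↦5}, K=∅>
→ final value 4

Answer: 4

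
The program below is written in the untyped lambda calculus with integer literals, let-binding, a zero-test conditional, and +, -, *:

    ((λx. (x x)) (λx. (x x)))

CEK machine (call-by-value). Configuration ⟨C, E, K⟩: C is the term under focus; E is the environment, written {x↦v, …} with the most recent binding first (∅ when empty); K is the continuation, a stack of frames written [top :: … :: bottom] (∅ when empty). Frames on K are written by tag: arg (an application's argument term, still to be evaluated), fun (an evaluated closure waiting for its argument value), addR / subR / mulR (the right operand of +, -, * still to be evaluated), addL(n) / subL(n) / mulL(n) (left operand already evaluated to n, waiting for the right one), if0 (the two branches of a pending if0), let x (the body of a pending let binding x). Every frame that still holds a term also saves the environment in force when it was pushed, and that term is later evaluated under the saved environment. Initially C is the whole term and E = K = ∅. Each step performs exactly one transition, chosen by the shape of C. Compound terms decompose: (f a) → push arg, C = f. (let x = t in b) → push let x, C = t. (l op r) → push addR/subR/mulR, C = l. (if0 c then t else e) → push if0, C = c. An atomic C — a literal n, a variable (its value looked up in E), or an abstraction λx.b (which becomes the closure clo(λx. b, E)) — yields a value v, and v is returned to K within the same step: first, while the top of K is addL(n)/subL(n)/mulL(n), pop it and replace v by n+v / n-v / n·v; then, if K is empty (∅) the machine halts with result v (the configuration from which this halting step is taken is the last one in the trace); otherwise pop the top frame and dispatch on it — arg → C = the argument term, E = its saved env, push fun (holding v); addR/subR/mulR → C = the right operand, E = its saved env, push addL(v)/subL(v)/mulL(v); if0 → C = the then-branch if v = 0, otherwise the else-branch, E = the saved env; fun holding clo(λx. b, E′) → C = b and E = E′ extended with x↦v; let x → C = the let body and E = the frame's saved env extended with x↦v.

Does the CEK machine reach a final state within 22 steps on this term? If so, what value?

t=0: <C=((λx. (x x)) (λx. (x x))), E=∅, K=∅>
t=1: <C=(λx. (x x)), E=∅, K=[arg]>
t=2: <C=(λx. (x x)), E=∅, K=[fun]>
t=3: <C=(x x), E={x↦clo(λx. (x x), ∅)}, K=∅>
t=4: <C=x, E={x↦clo(λx. (x x), ∅)}, K=[arg]>
t=5: <C=x, E={x↦clo(λx. (x x), ∅)}, K=[fun]>
… configuration repeats with period 3 (steps 3–5 recur indefinitely) …

Answer: DIVERGES (no final state within 22 steps)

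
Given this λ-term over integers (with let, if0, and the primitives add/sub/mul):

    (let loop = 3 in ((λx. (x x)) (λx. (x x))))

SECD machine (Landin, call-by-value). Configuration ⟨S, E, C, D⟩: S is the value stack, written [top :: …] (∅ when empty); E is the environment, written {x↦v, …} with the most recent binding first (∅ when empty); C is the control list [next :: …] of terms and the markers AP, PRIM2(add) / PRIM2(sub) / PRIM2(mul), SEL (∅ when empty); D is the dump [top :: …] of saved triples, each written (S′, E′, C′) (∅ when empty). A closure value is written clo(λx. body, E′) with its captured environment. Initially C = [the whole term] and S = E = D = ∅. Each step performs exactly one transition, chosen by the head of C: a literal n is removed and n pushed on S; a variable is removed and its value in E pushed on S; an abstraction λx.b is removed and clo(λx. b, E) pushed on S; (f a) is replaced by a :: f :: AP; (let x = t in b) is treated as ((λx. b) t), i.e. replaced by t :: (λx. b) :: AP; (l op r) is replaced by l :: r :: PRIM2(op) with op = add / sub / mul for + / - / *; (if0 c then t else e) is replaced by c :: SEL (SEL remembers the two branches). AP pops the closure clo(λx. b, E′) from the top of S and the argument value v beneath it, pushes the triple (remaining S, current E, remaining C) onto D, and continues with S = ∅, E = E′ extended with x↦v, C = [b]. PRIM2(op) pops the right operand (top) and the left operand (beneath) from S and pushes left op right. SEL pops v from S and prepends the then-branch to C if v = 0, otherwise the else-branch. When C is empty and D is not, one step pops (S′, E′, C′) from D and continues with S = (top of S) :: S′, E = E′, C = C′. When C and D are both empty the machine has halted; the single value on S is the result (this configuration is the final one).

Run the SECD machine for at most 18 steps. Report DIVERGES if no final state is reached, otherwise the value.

Answer: DIVERGES (no final state within 18 steps)

Machine steps:
0. ⟨S=∅; E=∅; C=[(let loop = 3 in ((λx. (x x)) (λx. (x x))))]; D=∅⟩
1. ⟨S=∅; E=∅; C=[3 :: (λloop. ((λx. (x x)) (λx. (x x)))) :: AP]; D=∅⟩
2. ⟨S=[3]; E=∅; C=[(λloop. ((λx. (x x)) (λx. (x x)))) :: AP]; D=∅⟩
3. ⟨S=[clo(λloop. ((λx. (x x)) (λx. (x x))), ∅) :: 3]; E=∅; C=[AP]; D=∅⟩
4. ⟨S=∅; E={loop↦3}; C=[((λx. (x x)) (λx. (x x)))]; D=[(∅, ∅, ∅)]⟩
5. ⟨S=∅; E={loop↦3}; C=[(λx. (x x)) :: (λx. (x x)) :: AP]; D=[(∅, ∅, ∅)]⟩
6. ⟨S=[clo(λx. (x x), {loop↦3})]; E={loop↦3}; C=[(λx. (x x)) :: AP]; D=[(∅, ∅, ∅)]⟩
7. ⟨S=[clo(λx. (x x), {loop↦3}) :: clo(λx. (x x), {loop↦3})]; E={loop↦3}; C=[AP]; D=[(∅, ∅, ∅)]⟩
8. ⟨S=∅; E={x↦clo(λx. (x x), {loop↦3}), loop↦3}; C=[(x x)]; D=[(∅, {loop↦3}, ∅) :: (∅, ∅, ∅)]⟩
9. ⟨S=∅; E={x↦clo(λx. (x x), {loop↦3}), loop↦3}; C=[x :: x :: AP]; D=[(∅, {loop↦3}, ∅) :: (∅, ∅, ∅)]⟩
10. ⟨S=[clo(λx. (x x), {loop↦3})]; E={x↦clo(λx. (x x), {loop↦3}), loop↦3}; C=[x :: AP]; D=[(∅, {loop↦3}, ∅) :: (∅, ∅, ∅)]⟩
11. ⟨S=[clo(λx. (x x), {loop↦3}) :: clo(λx. (x x), {loop↦3})]; E={x↦clo(λx. (x x), {loop↦3}), loop↦3}; C=[AP]; D=[(∅, {loop↦3}, ∅) :: (∅, ∅, ∅)]⟩
12. ⟨S=∅; E={x↦clo(λx. (x x), {loop↦3}), loop↦3}; C=[(x x)]; D=[(∅, {x↦clo(λx. (x x), {loop↦3}), loop↦3}, ∅) :: (∅, {loop↦3}, ∅) :: (∅, ∅, ∅)]⟩
13. ⟨S=∅; E={x↦clo(λx. (x x), {loop↦3}), loop↦3}; C=[x :: x :: AP]; D=[(∅, {x↦clo(λx. (x x), {loop↦3}), loop↦3}, ∅) :: (∅, {loop↦3}, ∅) :: (∅, ∅, ∅)]⟩
14. ⟨S=[clo(λx. (x x), {loop↦3})]; E={x↦clo(λx. (x x), {loop↦3}), loop↦3}; C=[x :: AP]; D=[(∅, {x↦clo(λx. (x x), {loop↦3}), loop↦3}, ∅) :: (∅, {loop↦3}, ∅) :: (∅, ∅, ∅)]⟩
15. ⟨S=[clo(λx. (x x), {loop↦3}) :: clo(λx. (x x), {loop↦3})]; E={x↦clo(λx. (x x), {loop↦3}), loop↦3}; C=[AP]; D=[(∅, {x↦clo(λx. (x x), {loop↦3}), loop↦3}, ∅) :: (∅, {loop↦3}, ∅) :: (∅, ∅, ∅)]⟩
16. ⟨S=∅; E={x↦clo(λx. (x x), {loop↦3}), loop↦3}; C=[(x x)]; D=[(∅, {x↦clo(λx. (x x), {loop↦3}), loop↦3}, ∅) :: (∅, {x↦clo(λx. (x x), {loop↦3}), loop↦3}, ∅) :: (∅, {loop↦3}, ∅) :: (∅, ∅, ∅)]⟩
17. ⟨S=∅; E={x↦clo(λx. (x x), {loop↦3}), loop↦3}; C=[x :: x :: AP]; D=[(∅, {x↦clo(λx. (x x), {loop↦3}), loop↦3}, ∅) :: (∅, {x↦clo(λx. (x x), {loop↦3}), loop↦3}, ∅) :: (∅, {loop↦3}, ∅) :: (∅, ∅, ∅)]⟩
18. ⟨S=[clo(λx. (x x), {loop↦3})]; E={x↦clo(λx. (x x), {loop↦3}), loop↦3}; C=[x :: AP]; D=[(∅, {x↦clo(λx. (x x), {loop↦3}), loop↦3}, ∅) :: (∅, {x↦clo(λx. (x x), {loop↦3}), loop↦3}, ∅) :: (∅, {loop↦3}, ∅) :: (∅, ∅, ∅)]⟩
→ 18 transitions taken and the configuration is still not final: no result within 18 steps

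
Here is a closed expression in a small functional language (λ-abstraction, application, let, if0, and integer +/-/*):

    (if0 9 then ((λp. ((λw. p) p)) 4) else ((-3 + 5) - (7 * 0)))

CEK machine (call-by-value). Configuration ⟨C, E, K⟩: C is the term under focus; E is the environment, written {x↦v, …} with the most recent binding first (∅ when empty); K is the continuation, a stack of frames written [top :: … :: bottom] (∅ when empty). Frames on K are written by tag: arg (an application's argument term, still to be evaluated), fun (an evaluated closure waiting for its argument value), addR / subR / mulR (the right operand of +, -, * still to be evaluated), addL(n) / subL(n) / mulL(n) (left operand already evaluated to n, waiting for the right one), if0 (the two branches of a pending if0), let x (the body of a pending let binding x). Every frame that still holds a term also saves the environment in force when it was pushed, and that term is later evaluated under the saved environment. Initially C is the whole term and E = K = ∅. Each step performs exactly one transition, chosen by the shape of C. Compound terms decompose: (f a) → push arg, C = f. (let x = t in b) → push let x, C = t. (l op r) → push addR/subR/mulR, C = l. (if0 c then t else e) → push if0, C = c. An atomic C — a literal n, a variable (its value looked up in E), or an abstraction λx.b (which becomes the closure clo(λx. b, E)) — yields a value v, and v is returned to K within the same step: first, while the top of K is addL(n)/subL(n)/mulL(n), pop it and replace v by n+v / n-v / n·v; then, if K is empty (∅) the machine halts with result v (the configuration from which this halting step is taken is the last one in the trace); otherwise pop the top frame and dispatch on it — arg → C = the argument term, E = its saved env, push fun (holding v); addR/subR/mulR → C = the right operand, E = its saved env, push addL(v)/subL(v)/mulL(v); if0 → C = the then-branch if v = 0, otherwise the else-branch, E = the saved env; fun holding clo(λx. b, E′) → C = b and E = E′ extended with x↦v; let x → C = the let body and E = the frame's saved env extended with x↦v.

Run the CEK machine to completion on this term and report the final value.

Answer: 2

Machine steps:
t=0: ⟨C=(if0 9 then ((λp. ((λw. p) p)) 4) else ((-3 + 5) - (7 * 0))); E=∅; K=∅⟩
t=1: ⟨C=9; E=∅; K=[if0]⟩
t=2: ⟨C=((-3 + 5) - (7 * 0)); E=∅; K=∅⟩
t=3: ⟨C=(-3 + 5); E=∅; K=[subR]⟩
t=4: ⟨C=-3; E=∅; K=[addR :: subR]⟩
t=5: ⟨C=5; E=∅; K=[addL(-3) :: subR]⟩
t=6: ⟨C=(7 * 0); E=∅; K=[subL(2)]⟩
t=7: ⟨C=7; E=∅; K=[mulR :: subL(2)]⟩
t=8: ⟨C=0; E=∅; K=[mulL(7) :: subL(2)]⟩
→ final value 2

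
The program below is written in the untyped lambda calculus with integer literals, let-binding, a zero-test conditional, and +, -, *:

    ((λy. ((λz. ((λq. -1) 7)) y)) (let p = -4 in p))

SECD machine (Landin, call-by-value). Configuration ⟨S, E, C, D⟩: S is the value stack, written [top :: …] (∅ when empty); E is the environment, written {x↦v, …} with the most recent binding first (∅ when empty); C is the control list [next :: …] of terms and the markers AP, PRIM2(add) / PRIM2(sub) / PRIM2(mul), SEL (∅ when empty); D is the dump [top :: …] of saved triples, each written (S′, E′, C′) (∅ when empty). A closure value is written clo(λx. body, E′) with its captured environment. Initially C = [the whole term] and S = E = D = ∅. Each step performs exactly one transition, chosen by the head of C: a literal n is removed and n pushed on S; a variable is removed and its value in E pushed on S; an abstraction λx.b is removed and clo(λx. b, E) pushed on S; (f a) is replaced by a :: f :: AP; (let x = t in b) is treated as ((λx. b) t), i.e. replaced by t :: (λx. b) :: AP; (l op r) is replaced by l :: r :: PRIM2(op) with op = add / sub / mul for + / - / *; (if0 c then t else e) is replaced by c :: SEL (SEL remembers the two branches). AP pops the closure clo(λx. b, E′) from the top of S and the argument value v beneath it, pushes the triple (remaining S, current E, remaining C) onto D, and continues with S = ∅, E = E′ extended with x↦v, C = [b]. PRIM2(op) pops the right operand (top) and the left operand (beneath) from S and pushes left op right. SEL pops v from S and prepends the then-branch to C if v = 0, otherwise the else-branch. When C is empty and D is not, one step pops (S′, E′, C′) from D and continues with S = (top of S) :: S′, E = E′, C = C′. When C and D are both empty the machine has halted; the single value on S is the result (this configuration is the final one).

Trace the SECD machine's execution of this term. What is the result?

Answer: -1

Derivation:
0. <S=∅, E=∅, C=[((λy. ((λz. ((λq. -1) 7)) y)) (let p = -4 in p))], D=∅>
1. <S=∅, E=∅, C=[(let p = -4 in p) :: (λy. ((λz. ((λq. -1) 7)) y)) :: AP], D=∅>
2. <S=∅, E=∅, C=[-4 :: (λp. p) :: AP :: (λy. ((λz. ((λq. -1) 7)) y)) :: AP], D=∅>
3. <S=[-4], E=∅, C=[(λp. p) :: AP :: (λy. ((λz. ((λq. -1) 7)) y)) :: AP], D=∅>
4. <S=[clo(λp. p, ∅) :: -4], E=∅, C=[AP :: (λy. ((λz. ((λq. -1) 7)) y)) :: AP], D=∅>
5. <S=∅, E={p↦-4}, C=[p], D=[(∅, ∅, [(λy. ((λz. ((λq. -1) 7)) y)) :: AP])]>
6. <S=[-4], E={p↦-4}, C=∅, D=[(∅, ∅, [(λy. ((λz. ((λq. -1) 7)) y)) :: AP])]>
7. <S=[-4], E=∅, C=[(λy. ((λz. ((λq. -1) 7)) y)) :: AP], D=∅>
8. <S=[clo(λy. ((λz. ((λq. -1) 7)) y), ∅) :: -4], E=∅, C=[AP], D=∅>
9. <S=∅, E={y↦-4}, C=[((λz. ((λq. -1) 7)) y)], D=[(∅, ∅, ∅)]>
10. <S=∅, E={y↦-4}, C=[y :: (λz. ((λq. -1) 7)) :: AP], D=[(∅, ∅, ∅)]>
11. <S=[-4], E={y↦-4}, C=[(λz. ((λq. -1) 7)) :: AP], D=[(∅, ∅, ∅)]>
12. <S=[clo(λz. ((λq. -1) 7), {y↦-4}) :: -4], E={y↦-4}, C=[AP], D=[(∅, ∅, ∅)]>
13. <S=∅, E={z↦-4, y↦-4}, C=[((λq. -1) 7)], D=[(∅, {y↦-4}, ∅) :: (∅, ∅, ∅)]>
14. <S=∅, E={z↦-4, y↦-4}, C=[7 :: (λq. -1) :: AP], D=[(∅, {y↦-4}, ∅) :: (∅, ∅, ∅)]>
15. <S=[7], E={z↦-4, y↦-4}, C=[(λq. -1) :: AP], D=[(∅, {y↦-4}, ∅) :: (∅, ∅, ∅)]>
16. <S=[clo(λq. -1, {z↦-4, y↦-4}) :: 7], E={z↦-4, y↦-4}, C=[AP], D=[(∅, {y↦-4}, ∅) :: (∅, ∅, ∅)]>
17. <S=∅, E={q↦7, z↦-4, y↦-4}, C=[-1], D=[(∅, {z↦-4, y↦-4}, ∅) :: (∅, {y↦-4}, ∅) :: (∅, ∅, ∅)]>
18. <S=[-1], E={q↦7, z↦-4, y↦-4}, C=∅, D=[(∅, {z↦-4, y↦-4}, ∅) :: (∅, {y↦-4}, ∅) :: (∅, ∅, ∅)]>
19. <S=[-1], E={z↦-4, y↦-4}, C=∅, D=[(∅, {y↦-4}, ∅) :: (∅, ∅, ∅)]>
20. <S=[-1], E={y↦-4}, C=∅, D=[(∅, ∅, ∅)]>
21. <S=[-1], E=∅, C=∅, D=∅>
→ final value -1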